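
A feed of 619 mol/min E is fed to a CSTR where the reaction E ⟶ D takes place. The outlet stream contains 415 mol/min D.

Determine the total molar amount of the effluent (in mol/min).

619 mol/min

For D: n = n₀ + 1ξ → 415 = 0 + 1ξ, giving ξ = 415 mol/min.
Outlet amounts (n = n₀ + ν ξ):
  E: 619 − 1(415) = 204
  D: 0 + 1(415) = 415
Total out = 204 + 415 = 619 mol/min.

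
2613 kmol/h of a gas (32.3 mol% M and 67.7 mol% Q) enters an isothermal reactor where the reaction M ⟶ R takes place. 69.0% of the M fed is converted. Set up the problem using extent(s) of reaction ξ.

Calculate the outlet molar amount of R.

582 kmol/h

M reacted = 0.69 × 844 = 582.4 kmol/h; ν_M = −1, so ξ = 582.4/1 = 582.4 kmol/h.
Outlet amounts (n = n₀ + ν ξ):
  M: 844 − 1(582.4) = 261.6
  R: 0 + 1(582.4) = 582.4
  Q: 1769 (inert)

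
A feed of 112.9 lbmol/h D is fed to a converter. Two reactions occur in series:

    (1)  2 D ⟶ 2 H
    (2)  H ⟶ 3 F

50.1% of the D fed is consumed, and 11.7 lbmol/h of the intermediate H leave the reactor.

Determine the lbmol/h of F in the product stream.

Conversion of D: D consumed = 2ξ₁ = 0.501 × 112.9 → ξ₁ = 28.28 lbmol/h.
H balance: n_H = 0 + 2ξ₁ − 1ξ₂ = 11.7 → ξ₂ = (2·28.28 − 11.7)/1 = 44.86 lbmol/h.
Outlet amounts (n = n₀ + Σ ν·ξ):
  D: 112.9 − 2(28.28) = 56.34
  H: 0 + 2(28.28) − 1(44.86) = 11.7
  F: 0 + 3(44.86) = 134.6

135 lbmol/h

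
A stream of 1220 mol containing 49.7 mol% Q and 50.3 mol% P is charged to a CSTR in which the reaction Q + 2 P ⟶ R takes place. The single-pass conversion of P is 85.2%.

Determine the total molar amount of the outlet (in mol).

697 mol

P reacted = 0.852 × 613.7 = 522.8 mol; ν_P = −2, so ξ = 522.8/2 = 261.4 mol.
Outlet amounts (n = n₀ + ν ξ):
  Q: 606.3 − 1(261.4) = 344.9
  P: 613.7 − 2(261.4) = 90.82
  R: 0 + 1(261.4) = 261.4
Total out = 344.9 + 90.82 + 261.4 = 697.2 mol.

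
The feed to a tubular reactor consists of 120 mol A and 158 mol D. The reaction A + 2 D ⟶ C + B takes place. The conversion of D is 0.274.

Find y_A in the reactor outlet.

D reacted = 0.274 × 158 = 43.29 mol; ν_D = −2, so ξ = 43.29/2 = 21.65 mol.
Outlet amounts (n = n₀ + ν ξ):
  A: 120 − 1(21.65) = 98.35
  D: 158 − 2(21.65) = 114.7
  C: 0 + 1(21.65) = 21.65
  B: 0 + 1(21.65) = 21.65
Total out = 256.4 mol; y_A = 98.35 / 256.4 = 0.3837.

0.384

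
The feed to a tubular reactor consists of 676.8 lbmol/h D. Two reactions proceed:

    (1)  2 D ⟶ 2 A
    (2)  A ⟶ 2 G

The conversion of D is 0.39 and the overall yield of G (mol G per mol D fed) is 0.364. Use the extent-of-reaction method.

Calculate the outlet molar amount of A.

Conversion of D: D consumed = 2ξ₁ = 0.39 × 676.8 → ξ₁ = 132 lbmol/h.
Yield of G: 2ξ₂ / 676.8 = 0.364 → ξ₂ = 123.2 lbmol/h.
Outlet amounts (n = n₀ + Σ ν·ξ):
  D: 676.8 − 2(132) = 412.8
  A: 0 + 2(132) − 1(123.2) = 140.8
  G: 0 + 2(123.2) = 246.4

141 lbmol/h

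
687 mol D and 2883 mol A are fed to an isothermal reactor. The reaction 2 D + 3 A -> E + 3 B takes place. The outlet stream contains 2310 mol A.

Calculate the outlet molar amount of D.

305 mol

For A: n = n₀ − 3ξ → 2310 = 2883 − 3ξ, giving ξ = 191 mol.
Outlet amounts (n = n₀ + ν ξ):
  D: 687 − 2(191) = 305
  A: 2883 − 3(191) = 2310
  E: 0 + 1(191) = 191
  B: 0 + 3(191) = 573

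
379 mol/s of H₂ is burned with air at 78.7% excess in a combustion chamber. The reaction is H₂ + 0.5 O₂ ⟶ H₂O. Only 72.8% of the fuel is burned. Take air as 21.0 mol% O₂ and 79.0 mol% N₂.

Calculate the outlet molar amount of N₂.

Stoichiometric O₂ = 0.5 × 379 = 189.5 mol/s; O₂ fed = 189.5 × 1.787 = 338.6 mol/s.
N₂ fed = 338.6 × 79/21 = 1274 mol/s.
Fuel reacted = 0.728 × 379 → ξ = 275.9 mol/s.
Outlet (n = n₀ + ν ξ):
  H₂: 379 − 1(275.9) = 103.1
  O₂: 338.6 − 0.5(275.9) = 200.7
  N₂: 1274 (inert)
  H₂O: 0 + 1(275.9) = 275.9

1270 mol/s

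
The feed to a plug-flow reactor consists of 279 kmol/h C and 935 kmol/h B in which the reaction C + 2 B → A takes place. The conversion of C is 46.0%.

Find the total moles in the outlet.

957 kmol/h

C reacted = 0.46 × 279 = 128.3 kmol/h; ν_C = −1, so ξ = 128.3/1 = 128.3 kmol/h.
Outlet amounts (n = n₀ + ν ξ):
  C: 279 − 1(128.3) = 150.7
  B: 935 − 2(128.3) = 678.3
  A: 0 + 1(128.3) = 128.3
Total out = 150.7 + 678.3 + 128.3 = 957.3 kmol/h.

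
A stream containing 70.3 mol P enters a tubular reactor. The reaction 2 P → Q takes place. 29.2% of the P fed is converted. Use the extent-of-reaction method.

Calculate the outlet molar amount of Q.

P reacted = 0.292 × 70.3 = 20.53 mol; ν_P = −2, so ξ = 20.53/2 = 10.26 mol.
Outlet amounts (n = n₀ + ν ξ):
  P: 70.3 − 2(10.26) = 49.77
  Q: 0 + 1(10.26) = 10.26

10.3 mol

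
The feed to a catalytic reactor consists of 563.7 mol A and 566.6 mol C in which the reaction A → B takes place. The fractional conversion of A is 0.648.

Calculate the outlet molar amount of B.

A reacted = 0.648 × 563.7 = 365.3 mol; ν_A = −1, so ξ = 365.3/1 = 365.3 mol.
Outlet amounts (n = n₀ + ν ξ):
  A: 563.7 − 1(365.3) = 198.4
  B: 0 + 1(365.3) = 365.3
  C: 566.6 (inert)

365 mol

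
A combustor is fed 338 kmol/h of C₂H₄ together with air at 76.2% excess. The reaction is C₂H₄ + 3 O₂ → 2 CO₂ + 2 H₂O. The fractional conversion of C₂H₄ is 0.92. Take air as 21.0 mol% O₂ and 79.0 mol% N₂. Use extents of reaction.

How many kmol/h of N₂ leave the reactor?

6720 kmol/h

Stoichiometric O₂ = 3 × 338 = 1014 kmol/h; O₂ fed = 1014 × 1.762 = 1787 kmol/h.
N₂ fed = 1787 × 79/21 = 6721 kmol/h.
Fuel reacted = 0.92 × 338 → ξ = 311 kmol/h.
Outlet (n = n₀ + ν ξ):
  C₂H₄: 338 − 1(311) = 27.04
  O₂: 1787 − 3(311) = 853.8
  N₂: 6721 (inert)
  CO₂: 0 + 2(311) = 621.9
  H₂O: 0 + 2(311) = 621.9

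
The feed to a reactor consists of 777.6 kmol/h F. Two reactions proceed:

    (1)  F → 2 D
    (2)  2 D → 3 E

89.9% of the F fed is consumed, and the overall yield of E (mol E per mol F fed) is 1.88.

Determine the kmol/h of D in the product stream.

Conversion of F: F consumed = 1ξ₁ = 0.899 × 777.6 → ξ₁ = 699.1 kmol/h.
Yield of E: 3ξ₂ / 777.6 = 1.88 → ξ₂ = 487.3 kmol/h.
Outlet amounts (n = n₀ + Σ ν·ξ):
  F: 777.6 − 1(699.1) = 78.54
  D: 0 + 2(699.1) − 2(487.3) = 423.5
  E: 0 + 3(487.3) = 1462

424 kmol/h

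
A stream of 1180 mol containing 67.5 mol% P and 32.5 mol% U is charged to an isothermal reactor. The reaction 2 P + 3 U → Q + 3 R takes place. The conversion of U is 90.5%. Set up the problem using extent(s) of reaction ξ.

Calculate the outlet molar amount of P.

U reacted = 0.905 × 383.5 = 347.1 mol; ν_U = −3, so ξ = 347.1/3 = 115.7 mol.
Outlet amounts (n = n₀ + ν ξ):
  P: 796.5 − 2(115.7) = 565.1
  U: 383.5 − 3(115.7) = 36.43
  Q: 0 + 1(115.7) = 115.7
  R: 0 + 3(115.7) = 347.1

565 mol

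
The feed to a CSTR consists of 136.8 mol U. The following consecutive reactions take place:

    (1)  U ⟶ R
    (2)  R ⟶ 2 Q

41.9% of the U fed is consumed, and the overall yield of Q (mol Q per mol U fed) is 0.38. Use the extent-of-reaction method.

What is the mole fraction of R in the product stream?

0.192

Conversion of U: U consumed = 1ξ₁ = 0.419 × 136.8 → ξ₁ = 57.32 mol.
Yield of Q: 2ξ₂ / 136.8 = 0.38 → ξ₂ = 25.99 mol.
Outlet amounts (n = n₀ + Σ ν·ξ):
  U: 136.8 − 1(57.32) = 79.48
  R: 0 + 1(57.32) − 1(25.99) = 31.33
  Q: 0 + 2(25.99) = 51.98
Total out = 162.8 mol; y_R = 31.33 / 162.8 = 0.1924.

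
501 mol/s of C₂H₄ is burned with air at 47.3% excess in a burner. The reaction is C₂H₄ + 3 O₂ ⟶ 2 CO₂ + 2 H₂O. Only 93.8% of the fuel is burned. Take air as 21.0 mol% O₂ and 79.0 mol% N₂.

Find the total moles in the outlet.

Stoichiometric O₂ = 3 × 501 = 1503 mol/s; O₂ fed = 1503 × 1.473 = 2214 mol/s.
N₂ fed = 2214 × 79/21 = 8329 mol/s.
Fuel reacted = 0.938 × 501 → ξ = 469.9 mol/s.
Outlet (n = n₀ + ν ξ):
  C₂H₄: 501 − 1(469.9) = 31.06
  O₂: 2214 − 3(469.9) = 804.1
  N₂: 8329 (inert)
  CO₂: 0 + 2(469.9) = 939.9
  H₂O: 0 + 2(469.9) = 939.9
Total out = 31.06 + 804.1 + 8329 + 939.9 + 939.9 = 11040 mol/s.

11000 mol/s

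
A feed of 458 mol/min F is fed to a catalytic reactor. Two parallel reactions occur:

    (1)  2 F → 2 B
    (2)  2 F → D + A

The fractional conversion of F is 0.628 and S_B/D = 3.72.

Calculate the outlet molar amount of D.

Conversion of F: F consumed = 0.628 × 458 = 287.6 mol/min = 2ξ₁ + 2ξ₂.
Selectivity: 2ξ₁ / (1ξ₂) = 3.72 → ξ₁ = 1.86 ξ₂.
Substitute: (2·1.86 + 2) ξ₂ = 287.6 → ξ₂ = 50.28 mol/min, ξ₁ = 93.53 mol/min.
Outlet amounts (n = n₀ + Σ ν·ξ):
  F: 458 − 2(93.53) − 2(50.28) = 170.4
  B: 0 + 2(93.53) = 187.1
  D: 0 + 1(50.28) = 50.28
  A: 0 + 1(50.28) = 50.28

50.3 mol/min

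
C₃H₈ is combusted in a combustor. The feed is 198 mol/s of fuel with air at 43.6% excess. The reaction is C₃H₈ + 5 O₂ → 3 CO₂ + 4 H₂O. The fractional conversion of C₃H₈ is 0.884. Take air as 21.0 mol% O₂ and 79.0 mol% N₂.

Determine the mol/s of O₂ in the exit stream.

546 mol/s

Stoichiometric O₂ = 5 × 198 = 990 mol/s; O₂ fed = 990 × 1.436 = 1422 mol/s.
N₂ fed = 1422 × 79/21 = 5348 mol/s.
Fuel reacted = 0.884 × 198 → ξ = 175 mol/s.
Outlet (n = n₀ + ν ξ):
  C₃H₈: 198 − 1(175) = 22.97
  O₂: 1422 − 5(175) = 546.5
  N₂: 5348 (inert)
  CO₂: 0 + 3(175) = 525.1
  H₂O: 0 + 4(175) = 700.1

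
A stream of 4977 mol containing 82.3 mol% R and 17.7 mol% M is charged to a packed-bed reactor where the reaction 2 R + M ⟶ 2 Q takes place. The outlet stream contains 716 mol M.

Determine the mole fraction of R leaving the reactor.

For M: n = n₀ − 1ξ → 716 = 880.9 − 1ξ, giving ξ = 164.9 mol.
Outlet amounts (n = n₀ + ν ξ):
  R: 4096 − 2(164.9) = 3766
  M: 880.9 − 1(164.9) = 716
  Q: 0 + 2(164.9) = 329.9
Total out = 4812 mol; y_R = 3766 / 4812 = 0.7827.

0.783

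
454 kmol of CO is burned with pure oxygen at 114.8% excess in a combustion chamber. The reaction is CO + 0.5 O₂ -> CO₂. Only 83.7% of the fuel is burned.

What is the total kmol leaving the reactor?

752 kmol

Stoichiometric O₂ = 0.5 × 454 = 227 kmol; O₂ fed = 227 × 2.148 = 487.6 kmol.
Fuel reacted = 0.837 × 454 → ξ = 380 kmol.
Outlet (n = n₀ + ν ξ):
  CO: 454 − 1(380) = 74
  O₂: 487.6 − 0.5(380) = 297.6
  CO₂: 0 + 1(380) = 380
Total out = 74 + 297.6 + 380 = 751.6 kmol.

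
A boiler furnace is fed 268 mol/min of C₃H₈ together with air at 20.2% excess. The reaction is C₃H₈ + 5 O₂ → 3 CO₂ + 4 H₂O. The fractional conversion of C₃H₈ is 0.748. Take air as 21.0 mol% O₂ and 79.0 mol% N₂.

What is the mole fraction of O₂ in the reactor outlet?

0.0748

Stoichiometric O₂ = 5 × 268 = 1340 mol/min; O₂ fed = 1340 × 1.202 = 1611 mol/min.
N₂ fed = 1611 × 79/21 = 6059 mol/min.
Fuel reacted = 0.748 × 268 → ξ = 200.5 mol/min.
Outlet (n = n₀ + ν ξ):
  C₃H₈: 268 − 1(200.5) = 67.54
  O₂: 1611 − 5(200.5) = 608.4
  N₂: 6059 (inert)
  CO₂: 0 + 3(200.5) = 601.4
  H₂O: 0 + 4(200.5) = 801.9
Total out = 8138 mol/min; y_O₂ = 608.4 / 8138 = 0.07475.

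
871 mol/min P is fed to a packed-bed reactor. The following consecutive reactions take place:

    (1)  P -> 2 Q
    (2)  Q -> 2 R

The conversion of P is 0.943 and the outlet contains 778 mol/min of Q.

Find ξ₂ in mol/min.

ξ₂ = 865 mol/min

Conversion of P: P consumed = 1ξ₁ = 0.943 × 871 → ξ₁ = 821.4 mol/min.
Q balance: n_Q = 0 + 2ξ₁ − 1ξ₂ = 778 → ξ₂ = (2·821.4 − 778)/1 = 864.7 mol/min.
Outlet amounts (n = n₀ + Σ ν·ξ):
  P: 871 − 1(821.4) = 49.65
  Q: 0 + 2(821.4) − 1(864.7) = 778
  R: 0 + 2(864.7) = 1729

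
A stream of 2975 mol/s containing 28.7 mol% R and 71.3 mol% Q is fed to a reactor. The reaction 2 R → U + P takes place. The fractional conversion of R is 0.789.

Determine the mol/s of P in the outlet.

R reacted = 0.789 × 853.8 = 673.7 mol/s; ν_R = −2, so ξ = 673.7/2 = 336.8 mol/s.
Outlet amounts (n = n₀ + ν ξ):
  R: 853.8 − 2(336.8) = 180.2
  U: 0 + 1(336.8) = 336.8
  P: 0 + 1(336.8) = 336.8
  Q: 2121 (inert)

337 mol/s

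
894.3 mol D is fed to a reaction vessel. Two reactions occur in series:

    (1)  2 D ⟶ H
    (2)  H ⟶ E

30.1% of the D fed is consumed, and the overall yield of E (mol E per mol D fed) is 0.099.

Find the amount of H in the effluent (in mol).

46.1 mol

Conversion of D: D consumed = 2ξ₁ = 0.301 × 894.3 → ξ₁ = 134.6 mol.
Yield of E: 1ξ₂ / 894.3 = 0.099 → ξ₂ = 88.54 mol.
Outlet amounts (n = n₀ + Σ ν·ξ):
  D: 894.3 − 2(134.6) = 625.1
  H: 0 + 1(134.6) − 1(88.54) = 46.06
  E: 0 + 1(88.54) = 88.54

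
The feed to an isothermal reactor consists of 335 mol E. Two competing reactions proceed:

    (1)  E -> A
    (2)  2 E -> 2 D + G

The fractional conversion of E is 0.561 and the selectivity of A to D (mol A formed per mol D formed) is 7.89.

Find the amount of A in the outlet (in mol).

167 mol

Conversion of E: E consumed = 0.561 × 335 = 187.9 mol = 1ξ₁ + 2ξ₂.
Selectivity: 1ξ₁ / (2ξ₂) = 7.89 → ξ₁ = 15.78 ξ₂.
Substitute: (1·15.78 + 2) ξ₂ = 187.9 → ξ₂ = 10.57 mol, ξ₁ = 166.8 mol.
Outlet amounts (n = n₀ + Σ ν·ξ):
  E: 335 − 1(166.8) − 2(10.57) = 147.1
  A: 0 + 1(166.8) = 166.8
  D: 0 + 2(10.57) = 21.14
  G: 0 + 1(10.57) = 10.57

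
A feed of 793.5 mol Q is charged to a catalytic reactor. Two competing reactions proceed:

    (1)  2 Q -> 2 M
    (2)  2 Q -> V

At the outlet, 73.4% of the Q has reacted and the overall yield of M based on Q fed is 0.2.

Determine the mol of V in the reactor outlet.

212 mol

Yield of M: 2ξ₁ / 793.5 = 0.2 → ξ₁ = 79.35 mol.
Conversion of Q: 2ξ₁ + 2ξ₂ = 0.734 × 793.5 = 582.4 → ξ₂ = 211.9 mol.
Outlet amounts (n = n₀ + Σ ν·ξ):
  Q: 793.5 − 2(79.35) − 2(211.9) = 211.1
  M: 0 + 2(79.35) = 158.7
  V: 0 + 1(211.9) = 211.9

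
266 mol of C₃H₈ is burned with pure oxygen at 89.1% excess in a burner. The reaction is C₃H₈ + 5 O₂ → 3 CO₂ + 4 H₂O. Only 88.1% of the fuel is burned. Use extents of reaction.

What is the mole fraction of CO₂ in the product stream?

0.233

Stoichiometric O₂ = 5 × 266 = 1330 mol; O₂ fed = 1330 × 1.891 = 2515 mol.
Fuel reacted = 0.881 × 266 → ξ = 234.3 mol.
Outlet (n = n₀ + ν ξ):
  C₃H₈: 266 − 1(234.3) = 31.65
  O₂: 2515 − 5(234.3) = 1343
  CO₂: 0 + 3(234.3) = 703
  H₂O: 0 + 4(234.3) = 937.4
Total out = 3015 mol; y_CO₂ = 703 / 3015 = 0.2332.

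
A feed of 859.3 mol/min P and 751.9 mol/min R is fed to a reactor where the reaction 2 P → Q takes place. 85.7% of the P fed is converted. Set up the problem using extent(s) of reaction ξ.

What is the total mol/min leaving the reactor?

P reacted = 0.857 × 859.3 = 736.4 mol/min; ν_P = −2, so ξ = 736.4/2 = 368.2 mol/min.
Outlet amounts (n = n₀ + ν ξ):
  P: 859.3 − 2(368.2) = 122.9
  Q: 0 + 1(368.2) = 368.2
  R: 751.9 (inert)
Total out = 122.9 + 368.2 + 751.9 = 1243 mol/min.

1240 mol/min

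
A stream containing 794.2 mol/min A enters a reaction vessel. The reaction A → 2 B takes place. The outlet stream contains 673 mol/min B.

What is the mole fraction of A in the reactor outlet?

For B: n = n₀ + 2ξ → 673 = 0 + 2ξ, giving ξ = 336.5 mol/min.
Outlet amounts (n = n₀ + ν ξ):
  A: 794.2 − 1(336.5) = 457.7
  B: 0 + 2(336.5) = 673
Total out = 1131 mol/min; y_A = 457.7 / 1131 = 0.4048.

0.405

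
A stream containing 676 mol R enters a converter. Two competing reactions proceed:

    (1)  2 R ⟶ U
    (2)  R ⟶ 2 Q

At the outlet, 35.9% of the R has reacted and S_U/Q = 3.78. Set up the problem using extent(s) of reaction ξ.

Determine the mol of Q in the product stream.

Conversion of R: R consumed = 0.359 × 676 = 242.7 mol = 2ξ₁ + 1ξ₂.
Selectivity: 1ξ₁ / (2ξ₂) = 3.78 → ξ₁ = 7.56 ξ₂.
Substitute: (2·7.56 + 1) ξ₂ = 242.7 → ξ₂ = 15.05 mol, ξ₁ = 113.8 mol.
Outlet amounts (n = n₀ + Σ ν·ξ):
  R: 676 − 2(113.8) − 1(15.05) = 433.3
  U: 0 + 1(113.8) = 113.8
  Q: 0 + 2(15.05) = 30.11

30.1 mol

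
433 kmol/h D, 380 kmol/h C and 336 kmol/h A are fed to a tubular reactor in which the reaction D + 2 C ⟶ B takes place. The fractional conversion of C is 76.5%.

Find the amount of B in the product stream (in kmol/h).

C reacted = 0.765 × 380 = 290.7 kmol/h; ν_C = −2, so ξ = 290.7/2 = 145.3 kmol/h.
Outlet amounts (n = n₀ + ν ξ):
  D: 433 − 1(145.3) = 287.6
  C: 380 − 2(145.3) = 89.3
  B: 0 + 1(145.3) = 145.3
  A: 336 (inert)

145 kmol/h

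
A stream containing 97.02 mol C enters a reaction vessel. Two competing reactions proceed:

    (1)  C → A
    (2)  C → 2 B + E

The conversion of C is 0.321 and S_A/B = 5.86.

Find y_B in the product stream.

0.048

Conversion of C: C consumed = 0.321 × 97.02 = 31.14 mol = 1ξ₁ + 1ξ₂.
Selectivity: 1ξ₁ / (2ξ₂) = 5.86 → ξ₁ = 11.72 ξ₂.
Substitute: (1·11.72 + 1) ξ₂ = 31.14 → ξ₂ = 2.448 mol, ξ₁ = 28.7 mol.
Outlet amounts (n = n₀ + Σ ν·ξ):
  C: 97.02 − 1(28.7) − 1(2.448) = 65.88
  A: 0 + 1(28.7) = 28.7
  B: 0 + 2(2.448) = 4.897
  E: 0 + 1(2.448) = 2.448
Total out = 101.9 mol; y_B = 4.897 / 101.9 = 0.04805.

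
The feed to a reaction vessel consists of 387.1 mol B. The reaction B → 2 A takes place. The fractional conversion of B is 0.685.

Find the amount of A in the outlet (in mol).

B reacted = 0.685 × 387.1 = 265.2 mol; ν_B = −1, so ξ = 265.2/1 = 265.2 mol.
Outlet amounts (n = n₀ + ν ξ):
  B: 387.1 − 1(265.2) = 121.9
  A: 0 + 2(265.2) = 530.3

530 mol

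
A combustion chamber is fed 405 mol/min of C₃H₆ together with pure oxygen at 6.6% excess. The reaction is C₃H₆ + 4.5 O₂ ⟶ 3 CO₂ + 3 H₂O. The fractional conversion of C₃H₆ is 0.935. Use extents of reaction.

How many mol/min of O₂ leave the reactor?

239 mol/min

Stoichiometric O₂ = 4.5 × 405 = 1822 mol/min; O₂ fed = 1822 × 1.066 = 1943 mol/min.
Fuel reacted = 0.935 × 405 → ξ = 378.7 mol/min.
Outlet (n = n₀ + ν ξ):
  C₃H₆: 405 − 1(378.7) = 26.32
  O₂: 1943 − 4.5(378.7) = 238.7
  CO₂: 0 + 3(378.7) = 1136
  H₂O: 0 + 3(378.7) = 1136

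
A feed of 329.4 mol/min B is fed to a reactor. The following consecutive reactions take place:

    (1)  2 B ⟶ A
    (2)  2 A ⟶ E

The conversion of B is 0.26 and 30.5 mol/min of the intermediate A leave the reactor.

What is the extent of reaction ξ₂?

Conversion of B: B consumed = 2ξ₁ = 0.26 × 329.4 → ξ₁ = 42.82 mol/min.
A balance: n_A = 0 + 1ξ₁ − 2ξ₂ = 30.5 → ξ₂ = (1·42.82 − 30.5)/2 = 6.161 mol/min.
Outlet amounts (n = n₀ + Σ ν·ξ):
  B: 329.4 − 2(42.82) = 243.8
  A: 0 + 1(42.82) − 2(6.161) = 30.5
  E: 0 + 1(6.161) = 6.161

ξ₂ = 6.16 mol/min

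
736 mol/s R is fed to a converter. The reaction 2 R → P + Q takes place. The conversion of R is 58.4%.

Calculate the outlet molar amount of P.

215 mol/s

R reacted = 0.584 × 736 = 429.8 mol/s; ν_R = −2, so ξ = 429.8/2 = 214.9 mol/s.
Outlet amounts (n = n₀ + ν ξ):
  R: 736 − 2(214.9) = 306.2
  P: 0 + 1(214.9) = 214.9
  Q: 0 + 1(214.9) = 214.9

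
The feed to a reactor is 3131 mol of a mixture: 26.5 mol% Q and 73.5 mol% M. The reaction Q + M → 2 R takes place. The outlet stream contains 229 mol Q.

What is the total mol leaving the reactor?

For Q: n = n₀ − 1ξ → 229 = 829.7 − 1ξ, giving ξ = 600.7 mol.
Outlet amounts (n = n₀ + ν ξ):
  Q: 829.7 − 1(600.7) = 229
  M: 2301 − 1(600.7) = 1701
  R: 0 + 2(600.7) = 1201
Total out = 229 + 1701 + 1201 = 3131 mol.

3130 mol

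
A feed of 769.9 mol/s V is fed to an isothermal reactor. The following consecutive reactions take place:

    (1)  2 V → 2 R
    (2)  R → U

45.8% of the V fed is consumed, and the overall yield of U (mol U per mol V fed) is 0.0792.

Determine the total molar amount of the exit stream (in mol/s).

770 mol/s

Conversion of V: V consumed = 2ξ₁ = 0.458 × 769.9 → ξ₁ = 176.3 mol/s.
Yield of U: 1ξ₂ / 769.9 = 0.0792 → ξ₂ = 60.98 mol/s.
Outlet amounts (n = n₀ + Σ ν·ξ):
  V: 769.9 − 2(176.3) = 417.3
  R: 0 + 2(176.3) − 1(60.98) = 291.6
  U: 0 + 1(60.98) = 60.98
Total out = 417.3 + 291.6 + 60.98 = 769.9 mol/s.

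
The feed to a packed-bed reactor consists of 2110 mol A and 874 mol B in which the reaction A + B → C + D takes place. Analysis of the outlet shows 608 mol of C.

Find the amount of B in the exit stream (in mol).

266 mol

For C: n = n₀ + 1ξ → 608 = 0 + 1ξ, giving ξ = 608 mol.
Outlet amounts (n = n₀ + ν ξ):
  A: 2110 − 1(608) = 1502
  B: 874 − 1(608) = 266
  C: 0 + 1(608) = 608
  D: 0 + 1(608) = 608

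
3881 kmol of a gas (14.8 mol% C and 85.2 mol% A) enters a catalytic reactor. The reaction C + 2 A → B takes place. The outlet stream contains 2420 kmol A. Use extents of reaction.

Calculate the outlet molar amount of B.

For A: n = n₀ − 2ξ → 2420 = 3307 − 2ξ, giving ξ = 443.3 kmol.
Outlet amounts (n = n₀ + ν ξ):
  C: 574.4 − 1(443.3) = 131.1
  A: 3307 − 2(443.3) = 2420
  B: 0 + 1(443.3) = 443.3

443 kmol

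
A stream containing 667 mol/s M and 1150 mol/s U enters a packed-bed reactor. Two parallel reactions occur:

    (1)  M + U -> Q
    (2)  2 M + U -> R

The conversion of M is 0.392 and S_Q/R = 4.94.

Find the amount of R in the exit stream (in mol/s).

Conversion of M: M consumed = 0.392 × 667 = 261.5 mol/s = 1ξ₁ + 2ξ₂.
Selectivity: 1ξ₁ / (1ξ₂) = 4.94 → ξ₁ = 4.94 ξ₂.
Substitute: (1·4.94 + 2) ξ₂ = 261.5 → ξ₂ = 37.67 mol/s, ξ₁ = 186.1 mol/s.
Outlet amounts (n = n₀ + Σ ν·ξ):
  M: 667 − 1(186.1) − 2(37.67) = 405.5
  U: 1150 − 1(186.1) − 1(37.67) = 926.2
  Q: 0 + 1(186.1) = 186.1
  R: 0 + 1(37.67) = 37.67

37.7 mol/s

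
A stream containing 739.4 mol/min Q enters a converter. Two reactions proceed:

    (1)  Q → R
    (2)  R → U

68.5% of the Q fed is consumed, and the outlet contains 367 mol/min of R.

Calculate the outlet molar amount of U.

Conversion of Q: Q consumed = 1ξ₁ = 0.685 × 739.4 → ξ₁ = 506.5 mol/min.
R balance: n_R = 0 + 1ξ₁ − 1ξ₂ = 367 → ξ₂ = (1·506.5 − 367)/1 = 139.5 mol/min.
Outlet amounts (n = n₀ + Σ ν·ξ):
  Q: 739.4 − 1(506.5) = 232.9
  R: 0 + 1(506.5) − 1(139.5) = 367
  U: 0 + 1(139.5) = 139.5

139 mol/min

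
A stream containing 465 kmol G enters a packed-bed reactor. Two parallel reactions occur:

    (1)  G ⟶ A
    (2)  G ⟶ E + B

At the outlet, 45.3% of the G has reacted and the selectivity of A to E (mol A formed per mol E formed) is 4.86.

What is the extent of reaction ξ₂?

Conversion of G: G consumed = 0.453 × 465 = 210.6 kmol = 1ξ₁ + 1ξ₂.
Selectivity: 1ξ₁ / (1ξ₂) = 4.86 → ξ₁ = 4.86 ξ₂.
Substitute: (1·4.86 + 1) ξ₂ = 210.6 → ξ₂ = 35.95 kmol, ξ₁ = 174.7 kmol.
Outlet amounts (n = n₀ + Σ ν·ξ):
  G: 465 − 1(174.7) − 1(35.95) = 254.4
  A: 0 + 1(174.7) = 174.7
  E: 0 + 1(35.95) = 35.95
  B: 0 + 1(35.95) = 35.95

ξ₂ = 35.9 kmol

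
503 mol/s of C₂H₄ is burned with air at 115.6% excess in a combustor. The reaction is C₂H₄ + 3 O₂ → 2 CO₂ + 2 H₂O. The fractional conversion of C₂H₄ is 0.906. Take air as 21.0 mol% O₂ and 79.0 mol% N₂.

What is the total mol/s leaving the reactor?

16000 mol/s

Stoichiometric O₂ = 3 × 503 = 1509 mol/s; O₂ fed = 1509 × 2.156 = 3253 mol/s.
N₂ fed = 3253 × 79/21 = 12240 mol/s.
Fuel reacted = 0.906 × 503 → ξ = 455.7 mol/s.
Outlet (n = n₀ + ν ξ):
  C₂H₄: 503 − 1(455.7) = 47.28
  O₂: 3253 − 3(455.7) = 1886
  N₂: 12240 (inert)
  CO₂: 0 + 2(455.7) = 911.4
  H₂O: 0 + 2(455.7) = 911.4
Total out = 47.28 + 1886 + 12240 + 911.4 + 911.4 = 16000 mol/s.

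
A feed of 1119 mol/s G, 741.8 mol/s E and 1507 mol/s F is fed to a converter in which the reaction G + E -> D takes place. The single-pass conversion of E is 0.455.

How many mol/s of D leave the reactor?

338 mol/s

E reacted = 0.455 × 741.8 = 337.5 mol/s; ν_E = −1, so ξ = 337.5/1 = 337.5 mol/s.
Outlet amounts (n = n₀ + ν ξ):
  G: 1119 − 1(337.5) = 781.5
  E: 741.8 − 1(337.5) = 404.3
  D: 0 + 1(337.5) = 337.5
  F: 1507 (inert)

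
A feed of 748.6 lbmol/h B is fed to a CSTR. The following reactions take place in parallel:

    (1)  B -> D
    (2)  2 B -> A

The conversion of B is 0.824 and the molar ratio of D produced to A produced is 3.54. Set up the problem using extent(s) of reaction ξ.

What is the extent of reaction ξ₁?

ξ₁ = 394 lbmol/h

Conversion of B: B consumed = 0.824 × 748.6 = 616.8 lbmol/h = 1ξ₁ + 2ξ₂.
Selectivity: 1ξ₁ / (1ξ₂) = 3.54 → ξ₁ = 3.54 ξ₂.
Substitute: (1·3.54 + 2) ξ₂ = 616.8 → ξ₂ = 111.3 lbmol/h, ξ₁ = 394.2 lbmol/h.
Outlet amounts (n = n₀ + Σ ν·ξ):
  B: 748.6 − 1(394.2) − 2(111.3) = 131.8
  D: 0 + 1(394.2) = 394.2
  A: 0 + 1(111.3) = 111.3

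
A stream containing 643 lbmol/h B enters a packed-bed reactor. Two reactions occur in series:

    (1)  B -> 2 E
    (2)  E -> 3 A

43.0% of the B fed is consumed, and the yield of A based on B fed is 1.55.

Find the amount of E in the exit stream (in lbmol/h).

Conversion of B: B consumed = 1ξ₁ = 0.43 × 643 → ξ₁ = 276.5 lbmol/h.
Yield of A: 3ξ₂ / 643 = 1.55 → ξ₂ = 332.2 lbmol/h.
Outlet amounts (n = n₀ + Σ ν·ξ):
  B: 643 − 1(276.5) = 366.5
  E: 0 + 2(276.5) − 1(332.2) = 220.8
  A: 0 + 3(332.2) = 996.6

221 lbmol/h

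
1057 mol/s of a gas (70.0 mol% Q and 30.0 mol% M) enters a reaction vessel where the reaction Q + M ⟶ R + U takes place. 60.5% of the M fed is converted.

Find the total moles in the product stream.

M reacted = 0.605 × 317.1 = 191.8 mol/s; ν_M = −1, so ξ = 191.8/1 = 191.8 mol/s.
Outlet amounts (n = n₀ + ν ξ):
  Q: 739.9 − 1(191.8) = 548.1
  M: 317.1 − 1(191.8) = 125.3
  R: 0 + 1(191.8) = 191.8
  U: 0 + 1(191.8) = 191.8
Total out = 548.1 + 125.3 + 191.8 + 191.8 = 1057 mol/s.

1060 mol/s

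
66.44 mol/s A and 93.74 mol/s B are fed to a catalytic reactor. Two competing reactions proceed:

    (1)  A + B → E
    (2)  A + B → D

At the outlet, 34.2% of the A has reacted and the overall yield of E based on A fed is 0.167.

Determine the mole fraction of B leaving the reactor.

Yield of E: 1ξ₁ / 66.44 = 0.167 → ξ₁ = 11.1 mol/s.
Conversion of A: 1ξ₁ + 1ξ₂ = 0.342 × 66.44 = 22.72 → ξ₂ = 11.63 mol/s.
Outlet amounts (n = n₀ + Σ ν·ξ):
  A: 66.44 − 1(11.1) − 1(11.63) = 43.72
  B: 93.74 − 1(11.1) − 1(11.63) = 71.02
  E: 0 + 1(11.1) = 11.1
  D: 0 + 1(11.63) = 11.63
Total out = 137.5 mol/s; y_B = 71.02 / 137.5 = 0.5167.

0.517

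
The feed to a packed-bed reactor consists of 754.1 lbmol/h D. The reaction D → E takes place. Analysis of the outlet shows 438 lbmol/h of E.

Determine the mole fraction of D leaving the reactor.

0.419

For E: n = n₀ + 1ξ → 438 = 0 + 1ξ, giving ξ = 438 lbmol/h.
Outlet amounts (n = n₀ + ν ξ):
  D: 754.1 − 1(438) = 316.1
  E: 0 + 1(438) = 438
Total out = 754.1 lbmol/h; y_D = 316.1 / 754.1 = 0.4192.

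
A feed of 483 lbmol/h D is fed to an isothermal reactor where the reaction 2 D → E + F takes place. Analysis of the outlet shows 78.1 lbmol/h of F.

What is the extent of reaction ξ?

For F: n = n₀ + 1ξ → 78.1 = 0 + 1ξ, giving ξ = 78.1 lbmol/h.
Outlet amounts (n = n₀ + ν ξ):
  D: 483 − 2(78.1) = 326.8
  E: 0 + 1(78.1) = 78.1
  F: 0 + 1(78.1) = 78.1

ξ = 78.1 lbmol/h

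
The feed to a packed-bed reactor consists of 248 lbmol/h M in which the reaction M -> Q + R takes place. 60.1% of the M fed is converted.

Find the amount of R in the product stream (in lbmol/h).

149 lbmol/h

M reacted = 0.601 × 248 = 149 lbmol/h; ν_M = −1, so ξ = 149/1 = 149 lbmol/h.
Outlet amounts (n = n₀ + ν ξ):
  M: 248 − 1(149) = 98.95
  Q: 0 + 1(149) = 149
  R: 0 + 1(149) = 149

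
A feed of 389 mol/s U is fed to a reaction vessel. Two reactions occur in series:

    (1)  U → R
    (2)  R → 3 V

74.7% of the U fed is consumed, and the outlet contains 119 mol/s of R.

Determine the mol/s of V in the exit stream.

515 mol/s

Conversion of U: U consumed = 1ξ₁ = 0.747 × 389 → ξ₁ = 290.6 mol/s.
R balance: n_R = 0 + 1ξ₁ − 1ξ₂ = 119 → ξ₂ = (1·290.6 − 119)/1 = 171.6 mol/s.
Outlet amounts (n = n₀ + Σ ν·ξ):
  U: 389 − 1(290.6) = 98.42
  R: 0 + 1(290.6) − 1(171.6) = 119
  V: 0 + 3(171.6) = 514.7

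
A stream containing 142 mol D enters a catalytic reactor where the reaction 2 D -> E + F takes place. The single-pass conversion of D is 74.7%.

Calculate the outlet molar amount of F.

D reacted = 0.747 × 142 = 106.1 mol; ν_D = −2, so ξ = 106.1/2 = 53.04 mol.
Outlet amounts (n = n₀ + ν ξ):
  D: 142 − 2(53.04) = 35.93
  E: 0 + 1(53.04) = 53.04
  F: 0 + 1(53.04) = 53.04

53 mol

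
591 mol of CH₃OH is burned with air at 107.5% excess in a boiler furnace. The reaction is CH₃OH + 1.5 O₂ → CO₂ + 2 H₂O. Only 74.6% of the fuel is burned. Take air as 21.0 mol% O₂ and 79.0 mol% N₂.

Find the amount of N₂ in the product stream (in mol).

6920 mol

Stoichiometric O₂ = 1.5 × 591 = 886.5 mol; O₂ fed = 886.5 × 2.075 = 1839 mol.
N₂ fed = 1839 × 79/21 = 6920 mol.
Fuel reacted = 0.746 × 591 → ξ = 440.9 mol.
Outlet (n = n₀ + ν ξ):
  CH₃OH: 591 − 1(440.9) = 150.1
  O₂: 1839 − 1.5(440.9) = 1178
  N₂: 6920 (inert)
  CO₂: 0 + 1(440.9) = 440.9
  H₂O: 0 + 2(440.9) = 881.8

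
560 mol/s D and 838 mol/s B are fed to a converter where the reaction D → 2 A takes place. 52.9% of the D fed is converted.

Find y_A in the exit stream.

D reacted = 0.529 × 560 = 296.2 mol/s; ν_D = −1, so ξ = 296.2/1 = 296.2 mol/s.
Outlet amounts (n = n₀ + ν ξ):
  D: 560 − 1(296.2) = 263.8
  A: 0 + 2(296.2) = 592.5
  B: 838 (inert)
Total out = 1694 mol/s; y_A = 592.5 / 1694 = 0.3497.

0.35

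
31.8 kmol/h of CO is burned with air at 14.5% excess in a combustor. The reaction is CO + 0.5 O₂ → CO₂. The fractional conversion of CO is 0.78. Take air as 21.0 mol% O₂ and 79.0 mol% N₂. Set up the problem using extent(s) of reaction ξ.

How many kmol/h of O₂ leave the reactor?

Stoichiometric O₂ = 0.5 × 31.8 = 15.9 kmol/h; O₂ fed = 15.9 × 1.145 = 18.21 kmol/h.
N₂ fed = 18.21 × 79/21 = 68.49 kmol/h.
Fuel reacted = 0.78 × 31.8 → ξ = 24.8 kmol/h.
Outlet (n = n₀ + ν ξ):
  CO: 31.8 − 1(24.8) = 6.996
  O₂: 18.21 − 0.5(24.8) = 5.803
  N₂: 68.49 (inert)
  CO₂: 0 + 1(24.8) = 24.8

5.8 kmol/h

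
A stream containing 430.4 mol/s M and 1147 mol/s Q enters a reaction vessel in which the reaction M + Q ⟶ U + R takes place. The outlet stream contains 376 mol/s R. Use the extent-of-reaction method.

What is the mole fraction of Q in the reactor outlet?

For R: n = n₀ + 1ξ → 376 = 0 + 1ξ, giving ξ = 376 mol/s.
Outlet amounts (n = n₀ + ν ξ):
  M: 430.4 − 1(376) = 54.4
  Q: 1147 − 1(376) = 771
  U: 0 + 1(376) = 376
  R: 0 + 1(376) = 376
Total out = 1577 mol/s; y_Q = 771 / 1577 = 0.4888.

0.489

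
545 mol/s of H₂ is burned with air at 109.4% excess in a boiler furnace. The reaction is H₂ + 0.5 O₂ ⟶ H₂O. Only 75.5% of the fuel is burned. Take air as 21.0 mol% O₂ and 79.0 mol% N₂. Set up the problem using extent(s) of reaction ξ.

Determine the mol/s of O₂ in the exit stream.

Stoichiometric O₂ = 0.5 × 545 = 272.5 mol/s; O₂ fed = 272.5 × 2.094 = 570.6 mol/s.
N₂ fed = 570.6 × 79/21 = 2147 mol/s.
Fuel reacted = 0.755 × 545 → ξ = 411.5 mol/s.
Outlet (n = n₀ + ν ξ):
  H₂: 545 − 1(411.5) = 133.5
  O₂: 570.6 − 0.5(411.5) = 364.9
  N₂: 2147 (inert)
  H₂O: 0 + 1(411.5) = 411.5

365 mol/s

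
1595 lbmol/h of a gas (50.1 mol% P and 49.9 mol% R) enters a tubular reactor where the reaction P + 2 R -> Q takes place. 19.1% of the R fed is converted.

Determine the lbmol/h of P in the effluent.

R reacted = 0.191 × 795.9 = 152 lbmol/h; ν_R = −2, so ξ = 152/2 = 76.01 lbmol/h.
Outlet amounts (n = n₀ + ν ξ):
  P: 799.1 − 1(76.01) = 723.1
  R: 795.9 − 2(76.01) = 643.9
  Q: 0 + 1(76.01) = 76.01

723 lbmol/h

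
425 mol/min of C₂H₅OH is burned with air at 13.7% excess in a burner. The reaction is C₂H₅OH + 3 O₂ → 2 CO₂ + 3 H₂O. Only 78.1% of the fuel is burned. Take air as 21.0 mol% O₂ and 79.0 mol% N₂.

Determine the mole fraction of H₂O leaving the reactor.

0.13

Stoichiometric O₂ = 3 × 425 = 1275 mol/min; O₂ fed = 1275 × 1.137 = 1450 mol/min.
N₂ fed = 1450 × 79/21 = 5454 mol/min.
Fuel reacted = 0.781 × 425 → ξ = 331.9 mol/min.
Outlet (n = n₀ + ν ξ):
  C₂H₅OH: 425 − 1(331.9) = 93.07
  O₂: 1450 − 3(331.9) = 453.9
  N₂: 5454 (inert)
  CO₂: 0 + 2(331.9) = 663.9
  H₂O: 0 + 3(331.9) = 995.8
Total out = 7660 mol/min; y_H₂O = 995.8 / 7660 = 0.13.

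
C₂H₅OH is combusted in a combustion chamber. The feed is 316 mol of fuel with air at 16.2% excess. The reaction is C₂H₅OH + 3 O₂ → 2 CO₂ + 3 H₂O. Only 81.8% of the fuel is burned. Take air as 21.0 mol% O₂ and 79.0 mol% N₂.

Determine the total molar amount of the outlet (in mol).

Stoichiometric O₂ = 3 × 316 = 948 mol; O₂ fed = 948 × 1.162 = 1102 mol.
N₂ fed = 1102 × 79/21 = 4144 mol.
Fuel reacted = 0.818 × 316 → ξ = 258.5 mol.
Outlet (n = n₀ + ν ξ):
  C₂H₅OH: 316 − 1(258.5) = 57.51
  O₂: 1102 − 3(258.5) = 326.1
  N₂: 4144 (inert)
  CO₂: 0 + 2(258.5) = 517
  H₂O: 0 + 3(258.5) = 775.5
Total out = 57.51 + 326.1 + 4144 + 517 + 775.5 = 5820 mol.

5820 mol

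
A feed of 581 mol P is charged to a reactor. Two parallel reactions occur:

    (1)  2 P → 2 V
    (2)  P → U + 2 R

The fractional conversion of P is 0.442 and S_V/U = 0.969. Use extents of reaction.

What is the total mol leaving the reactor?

842 mol

Conversion of P: P consumed = 0.442 × 581 = 256.8 mol = 2ξ₁ + 1ξ₂.
Selectivity: 2ξ₁ / (1ξ₂) = 0.969 → ξ₁ = 0.4845 ξ₂.
Substitute: (2·0.4845 + 1) ξ₂ = 256.8 → ξ₂ = 130.4 mol, ξ₁ = 63.19 mol.
Outlet amounts (n = n₀ + Σ ν·ξ):
  P: 581 − 2(63.19) − 1(130.4) = 324.2
  V: 0 + 2(63.19) = 126.4
  U: 0 + 1(130.4) = 130.4
  R: 0 + 2(130.4) = 260.8
Total out = 324.2 + 126.4 + 130.4 + 260.8 = 841.8 mol.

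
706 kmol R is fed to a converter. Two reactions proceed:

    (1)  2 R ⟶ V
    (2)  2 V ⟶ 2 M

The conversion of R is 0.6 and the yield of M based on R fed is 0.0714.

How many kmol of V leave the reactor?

Conversion of R: R consumed = 2ξ₁ = 0.6 × 706 → ξ₁ = 211.8 kmol.
Yield of M: 2ξ₂ / 706 = 0.0714 → ξ₂ = 25.2 kmol.
Outlet amounts (n = n₀ + Σ ν·ξ):
  R: 706 − 2(211.8) = 282.4
  V: 0 + 1(211.8) − 2(25.2) = 161.4
  M: 0 + 2(25.2) = 50.41

161 kmol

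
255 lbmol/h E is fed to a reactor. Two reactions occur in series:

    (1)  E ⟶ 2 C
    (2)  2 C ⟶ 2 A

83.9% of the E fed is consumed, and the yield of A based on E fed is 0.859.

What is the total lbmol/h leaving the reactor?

Conversion of E: E consumed = 1ξ₁ = 0.839 × 255 → ξ₁ = 213.9 lbmol/h.
Yield of A: 2ξ₂ / 255 = 0.859 → ξ₂ = 109.5 lbmol/h.
Outlet amounts (n = n₀ + Σ ν·ξ):
  E: 255 − 1(213.9) = 41.06
  C: 0 + 2(213.9) − 2(109.5) = 208.8
  A: 0 + 2(109.5) = 219
Total out = 41.06 + 208.8 + 219 = 468.9 lbmol/h.

469 lbmol/h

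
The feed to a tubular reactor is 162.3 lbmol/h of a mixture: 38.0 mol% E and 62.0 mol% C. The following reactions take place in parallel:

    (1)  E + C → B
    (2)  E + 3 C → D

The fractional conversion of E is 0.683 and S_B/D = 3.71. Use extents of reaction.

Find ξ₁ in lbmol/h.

ξ₁ = 33.2 lbmol/h

Conversion of E: E consumed = 0.683 × 61.67 = 42.12 lbmol/h = 1ξ₁ + 1ξ₂.
Selectivity: 1ξ₁ / (1ξ₂) = 3.71 → ξ₁ = 3.71 ξ₂.
Substitute: (1·3.71 + 1) ξ₂ = 42.12 → ξ₂ = 8.943 lbmol/h, ξ₁ = 33.18 lbmol/h.
Outlet amounts (n = n₀ + Σ ν·ξ):
  E: 61.67 − 1(33.18) − 1(8.943) = 19.55
  C: 100.6 − 1(33.18) − 3(8.943) = 40.62
  B: 0 + 1(33.18) = 33.18
  D: 0 + 1(8.943) = 8.943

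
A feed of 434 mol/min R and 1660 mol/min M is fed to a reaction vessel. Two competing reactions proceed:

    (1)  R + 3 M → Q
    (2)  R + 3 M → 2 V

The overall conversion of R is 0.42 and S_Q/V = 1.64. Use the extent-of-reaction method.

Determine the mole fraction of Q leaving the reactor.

0.0879

Conversion of R: R consumed = 0.42 × 434 = 182.3 mol/min = 1ξ₁ + 1ξ₂.
Selectivity: 1ξ₁ / (2ξ₂) = 1.64 → ξ₁ = 3.28 ξ₂.
Substitute: (1·3.28 + 1) ξ₂ = 182.3 → ξ₂ = 42.59 mol/min, ξ₁ = 139.7 mol/min.
Outlet amounts (n = n₀ + Σ ν·ξ):
  R: 434 − 1(139.7) − 1(42.59) = 251.7
  M: 1660 − 3(139.7) − 3(42.59) = 1113
  Q: 0 + 1(139.7) = 139.7
  V: 0 + 2(42.59) = 85.18
Total out = 1590 mol/min; y_Q = 139.7 / 1590 = 0.08787.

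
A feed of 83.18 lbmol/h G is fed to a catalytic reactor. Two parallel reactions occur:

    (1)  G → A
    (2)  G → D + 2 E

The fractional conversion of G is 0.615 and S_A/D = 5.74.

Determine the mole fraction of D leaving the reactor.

0.0772

Conversion of G: G consumed = 0.615 × 83.18 = 51.16 lbmol/h = 1ξ₁ + 1ξ₂.
Selectivity: 1ξ₁ / (1ξ₂) = 5.74 → ξ₁ = 5.74 ξ₂.
Substitute: (1·5.74 + 1) ξ₂ = 51.16 → ξ₂ = 7.59 lbmol/h, ξ₁ = 43.57 lbmol/h.
Outlet amounts (n = n₀ + Σ ν·ξ):
  G: 83.18 − 1(43.57) − 1(7.59) = 32.02
  A: 0 + 1(43.57) = 43.57
  D: 0 + 1(7.59) = 7.59
  E: 0 + 2(7.59) = 15.18
Total out = 98.36 lbmol/h; y_D = 7.59 / 98.36 = 0.07716.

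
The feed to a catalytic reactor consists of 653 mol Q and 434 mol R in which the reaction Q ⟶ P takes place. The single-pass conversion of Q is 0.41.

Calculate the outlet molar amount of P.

268 mol

Q reacted = 0.41 × 653 = 267.7 mol; ν_Q = −1, so ξ = 267.7/1 = 267.7 mol.
Outlet amounts (n = n₀ + ν ξ):
  Q: 653 − 1(267.7) = 385.3
  P: 0 + 1(267.7) = 267.7
  R: 434 (inert)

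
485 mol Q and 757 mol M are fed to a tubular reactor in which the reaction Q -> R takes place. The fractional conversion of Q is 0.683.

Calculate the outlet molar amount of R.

Q reacted = 0.683 × 485 = 331.3 mol; ν_Q = −1, so ξ = 331.3/1 = 331.3 mol.
Outlet amounts (n = n₀ + ν ξ):
  Q: 485 − 1(331.3) = 153.7
  R: 0 + 1(331.3) = 331.3
  M: 757 (inert)

331 mol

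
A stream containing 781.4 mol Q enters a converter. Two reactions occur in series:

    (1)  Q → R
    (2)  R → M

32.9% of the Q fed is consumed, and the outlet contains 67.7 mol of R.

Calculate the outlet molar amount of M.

189 mol

Conversion of Q: Q consumed = 1ξ₁ = 0.329 × 781.4 → ξ₁ = 257.1 mol.
R balance: n_R = 0 + 1ξ₁ − 1ξ₂ = 67.7 → ξ₂ = (1·257.1 − 67.7)/1 = 189.4 mol.
Outlet amounts (n = n₀ + Σ ν·ξ):
  Q: 781.4 − 1(257.1) = 524.3
  R: 0 + 1(257.1) − 1(189.4) = 67.7
  M: 0 + 1(189.4) = 189.4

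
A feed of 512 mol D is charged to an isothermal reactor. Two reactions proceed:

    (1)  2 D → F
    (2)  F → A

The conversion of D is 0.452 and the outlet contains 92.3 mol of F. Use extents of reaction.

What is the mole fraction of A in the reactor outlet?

0.0591

Conversion of D: D consumed = 2ξ₁ = 0.452 × 512 → ξ₁ = 115.7 mol.
F balance: n_F = 0 + 1ξ₁ − 1ξ₂ = 92.3 → ξ₂ = (1·115.7 − 92.3)/1 = 23.41 mol.
Outlet amounts (n = n₀ + Σ ν·ξ):
  D: 512 − 2(115.7) = 280.6
  F: 0 + 1(115.7) − 1(23.41) = 92.3
  A: 0 + 1(23.41) = 23.41
Total out = 396.3 mol; y_A = 23.41 / 396.3 = 0.05908.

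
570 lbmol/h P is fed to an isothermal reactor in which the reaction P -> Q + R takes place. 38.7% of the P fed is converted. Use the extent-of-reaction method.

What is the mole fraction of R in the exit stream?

P reacted = 0.387 × 570 = 220.6 lbmol/h; ν_P = −1, so ξ = 220.6/1 = 220.6 lbmol/h.
Outlet amounts (n = n₀ + ν ξ):
  P: 570 − 1(220.6) = 349.4
  Q: 0 + 1(220.6) = 220.6
  R: 0 + 1(220.6) = 220.6
Total out = 790.6 lbmol/h; y_R = 220.6 / 790.6 = 0.279.

0.279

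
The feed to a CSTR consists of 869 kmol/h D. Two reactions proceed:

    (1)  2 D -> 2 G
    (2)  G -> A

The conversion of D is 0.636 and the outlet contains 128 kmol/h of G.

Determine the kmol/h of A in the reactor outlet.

Conversion of D: D consumed = 2ξ₁ = 0.636 × 869 → ξ₁ = 276.3 kmol/h.
G balance: n_G = 0 + 2ξ₁ − 1ξ₂ = 128 → ξ₂ = (2·276.3 − 128)/1 = 424.7 kmol/h.
Outlet amounts (n = n₀ + Σ ν·ξ):
  D: 869 − 2(276.3) = 316.3
  G: 0 + 2(276.3) − 1(424.7) = 128
  A: 0 + 1(424.7) = 424.7

425 kmol/h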